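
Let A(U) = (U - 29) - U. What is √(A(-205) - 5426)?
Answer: I*√5455 ≈ 73.858*I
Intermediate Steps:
A(U) = -29 (A(U) = (-29 + U) - U = -29)
√(A(-205) - 5426) = √(-29 - 5426) = √(-5455) = I*√5455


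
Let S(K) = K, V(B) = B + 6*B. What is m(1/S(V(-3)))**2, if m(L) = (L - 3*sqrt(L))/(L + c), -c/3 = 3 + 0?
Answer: -47/9025 + 3*I*sqrt(21)/18050 ≈ -0.0052078 + 0.00076165*I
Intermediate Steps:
V(B) = 7*B
c = -9 (c = -3*(3 + 0) = -3*3 = -9)
m(L) = (L - 3*sqrt(L))/(-9 + L) (m(L) = (L - 3*sqrt(L))/(L - 9) = (L - 3*sqrt(L))/(-9 + L))
m(1/S(V(-3)))**2 = ((1/(7*(-3)) - 3*I*sqrt(21)/21)/(-9 + 1/(7*(-3))))**2 = ((1/(-21) - 3*I*sqrt(21)/21)/(-9 + 1/(-21)))**2 = ((-1/21 - I*sqrt(21)/7)/(-9 - 1/21))**2 = ((-1/21 - I*sqrt(21)/7)/(-190/21))**2 = (-21*(-1/21 - I*sqrt(21)/7)/190)**2 = (1/190 + 3*I*sqrt(21)/190)**2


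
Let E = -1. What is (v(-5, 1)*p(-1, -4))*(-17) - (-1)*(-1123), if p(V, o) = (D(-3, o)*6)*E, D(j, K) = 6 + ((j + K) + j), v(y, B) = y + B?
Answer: 509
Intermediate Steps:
v(y, B) = B + y
D(j, K) = 6 + K + 2*j (D(j, K) = 6 + ((K + j) + j) = 6 + (K + 2*j) = 6 + K + 2*j)
p(V, o) = -6*o (p(V, o) = ((6 + o + 2*(-3))*6)*(-1) = ((6 + o - 6)*6)*(-1) = (o*6)*(-1) = (6*o)*(-1) = -6*o)
(v(-5, 1)*p(-1, -4))*(-17) - (-1)*(-1123) = ((1 - 5)*(-6*(-4)))*(-17) - (-1)*(-1123) = -4*24*(-17) - 1*1123 = -96*(-17) - 1123 = 1632 - 1123 = 509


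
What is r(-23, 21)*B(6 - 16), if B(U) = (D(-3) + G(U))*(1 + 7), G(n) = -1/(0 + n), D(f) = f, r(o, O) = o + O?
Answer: 232/5 ≈ 46.400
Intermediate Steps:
r(o, O) = O + o
G(n) = -1/n
B(U) = -24 - 8/U (B(U) = (-3 - 1/U)*(1 + 7) = (-3 - 1/U)*8 = -24 - 8/U)
r(-23, 21)*B(6 - 16) = (21 - 23)*(-24 - 8/(6 - 16)) = -2*(-24 - 8/(-10)) = -2*(-24 - 8*(-⅒)) = -2*(-24 + ⅘) = -2*(-116/5) = 232/5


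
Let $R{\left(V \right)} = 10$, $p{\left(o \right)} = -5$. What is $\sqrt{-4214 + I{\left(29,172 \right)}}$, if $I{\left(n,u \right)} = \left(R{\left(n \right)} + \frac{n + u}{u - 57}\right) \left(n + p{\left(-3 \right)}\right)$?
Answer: $\frac{i \sqrt{52001390}}{115} \approx 62.706 i$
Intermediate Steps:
$I{\left(n,u \right)} = \left(-5 + n\right) \left(10 + \frac{n + u}{-57 + u}\right)$ ($I{\left(n,u \right)} = \left(10 + \frac{n + u}{u - 57}\right) \left(n - 5\right) = \left(10 + \frac{n + u}{-57 + u}\right) \left(-5 + n\right) = \left(-5 + n\right) \left(10 + \frac{n + u}{-57 + u}\right)$)
$\sqrt{-4214 + I{\left(29,172 \right)}} = \sqrt{-4214 + \frac{2850 + 29^{2} - 16675 - 9460 + 11 \cdot 29 \cdot 172}{-57 + 172}} = \sqrt{-4214 + \frac{2850 + 841 - 16675 - 9460 + 54868}{115}} = \sqrt{-4214 + \frac{1}{115} \cdot 32424} = \sqrt{-4214 + \frac{32424}{115}} = \sqrt{- \frac{452186}{115}} = \frac{i \sqrt{52001390}}{115}$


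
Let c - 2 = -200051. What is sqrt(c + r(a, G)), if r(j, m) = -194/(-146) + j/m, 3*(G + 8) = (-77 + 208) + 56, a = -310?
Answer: I*sqrt(28324797611870)/11899 ≈ 447.27*I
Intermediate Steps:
c = -200049 (c = 2 - 200051 = -200049)
G = 163/3 (G = -8 + ((-77 + 208) + 56)/3 = -8 + (131 + 56)/3 = -8 + (1/3)*187 = -8 + 187/3 = 163/3 ≈ 54.333)
r(j, m) = 97/73 + j/m (r(j, m) = -194*(-1/146) + j/m = 97/73 + j/m)
sqrt(c + r(a, G)) = sqrt(-200049 + (97/73 - 310/163/3)) = sqrt(-200049 + (97/73 - 310*3/163)) = sqrt(-200049 + (97/73 - 930/163)) = sqrt(-200049 - 52079/11899) = sqrt(-2380435130/11899) = I*sqrt(28324797611870)/11899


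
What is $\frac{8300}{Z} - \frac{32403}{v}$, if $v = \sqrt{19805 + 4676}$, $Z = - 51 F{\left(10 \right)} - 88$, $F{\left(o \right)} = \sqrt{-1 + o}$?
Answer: $- \frac{8300}{241} - \frac{32403 \sqrt{24481}}{24481} \approx -241.54$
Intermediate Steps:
$Z = -241$ ($Z = - 51 \sqrt{-1 + 10} - 88 = - 51 \sqrt{9} - 88 = \left(-51\right) 3 - 88 = -153 - 88 = -241$)
$v = \sqrt{24481} \approx 156.46$
$\frac{8300}{Z} - \frac{32403}{v} = \frac{8300}{-241} - \frac{32403}{\sqrt{24481}} = 8300 \left(- \frac{1}{241}\right) - 32403 \frac{\sqrt{24481}}{24481} = - \frac{8300}{241} - \frac{32403 \sqrt{24481}}{24481}$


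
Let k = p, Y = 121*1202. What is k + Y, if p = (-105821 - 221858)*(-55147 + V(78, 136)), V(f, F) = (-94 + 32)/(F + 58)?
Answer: 1752864105784/97 ≈ 1.8071e+10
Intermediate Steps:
Y = 145442
V(f, F) = -62/(58 + F)
p = 1752849997910/97 (p = (-105821 - 221858)*(-55147 - 62/(58 + 136)) = -327679*(-55147 - 62/194) = -327679*(-55147 - 62*1/194) = -327679*(-55147 - 31/97) = -327679*(-5349290/97) = 1752849997910/97 ≈ 1.8071e+10)
k = 1752849997910/97 ≈ 1.8071e+10
k + Y = 1752849997910/97 + 145442 = 1752864105784/97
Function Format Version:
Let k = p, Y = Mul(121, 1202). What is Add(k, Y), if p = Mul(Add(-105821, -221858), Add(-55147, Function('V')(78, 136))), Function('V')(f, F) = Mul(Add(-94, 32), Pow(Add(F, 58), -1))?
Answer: Rational(1752864105784, 97) ≈ 1.8071e+10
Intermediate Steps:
Y = 145442
Function('V')(f, F) = Mul(-62, Pow(Add(58, F), -1))
p = Rational(1752849997910, 97) (p = Mul(Add(-105821, -221858), Add(-55147, Mul(-62, Pow(Add(58, 136), -1)))) = Mul(-327679, Add(-55147, Mul(-62, Pow(194, -1)))) = Mul(-327679, Add(-55147, Mul(-62, Rational(1, 194)))) = Mul(-327679, Add(-55147, Rational(-31, 97))) = Mul(-327679, Rational(-5349290, 97)) = Rational(1752849997910, 97) ≈ 1.8071e+10)
k = Rational(1752849997910, 97) ≈ 1.8071e+10
Add(k, Y) = Add(Rational(1752849997910, 97), 145442) = Rational(1752864105784, 97)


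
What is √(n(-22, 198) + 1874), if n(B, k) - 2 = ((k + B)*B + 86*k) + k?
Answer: √15230 ≈ 123.41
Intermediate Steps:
n(B, k) = 2 + 87*k + B*(B + k) (n(B, k) = 2 + (((k + B)*B + 86*k) + k) = 2 + (((B + k)*B + 86*k) + k) = 2 + ((B*(B + k) + 86*k) + k) = 2 + ((86*k + B*(B + k)) + k) = 2 + (87*k + B*(B + k)) = 2 + 87*k + B*(B + k))
√(n(-22, 198) + 1874) = √((2 + (-22)² + 87*198 - 22*198) + 1874) = √((2 + 484 + 17226 - 4356) + 1874) = √(13356 + 1874) = √15230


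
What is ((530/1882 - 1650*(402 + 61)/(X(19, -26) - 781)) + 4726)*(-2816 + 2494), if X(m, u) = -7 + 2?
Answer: -226181264092/123271 ≈ -1.8348e+6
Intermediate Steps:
X(m, u) = -5
((530/1882 - 1650*(402 + 61)/(X(19, -26) - 781)) + 4726)*(-2816 + 2494) = ((530/1882 - 1650*(402 + 61)/(-5 - 781)) + 4726)*(-2816 + 2494) = ((530*(1/1882) - 1650/((-786/463))) + 4726)*(-322) = ((265/941 - 1650/((-786*1/463))) + 4726)*(-322) = ((265/941 - 1650/(-786/463)) + 4726)*(-322) = ((265/941 - 1650*(-463/786)) + 4726)*(-322) = ((265/941 + 127325/131) + 4726)*(-322) = (119847540/123271 + 4726)*(-322) = (702426286/123271)*(-322) = -226181264092/123271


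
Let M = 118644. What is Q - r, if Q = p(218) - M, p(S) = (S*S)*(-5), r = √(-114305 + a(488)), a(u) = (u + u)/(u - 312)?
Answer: -356264 - I*√13830234/11 ≈ -3.5626e+5 - 338.08*I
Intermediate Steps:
a(u) = 2*u/(-312 + u) (a(u) = (2*u)/(-312 + u) = 2*u/(-312 + u))
r = I*√13830234/11 (r = √(-114305 + 2*488/(-312 + 488)) = √(-114305 + 2*488/176) = √(-114305 + 2*488*(1/176)) = √(-114305 + 61/11) = √(-1257294/11) = I*√13830234/11 ≈ 338.08*I)
p(S) = -5*S² (p(S) = S²*(-5) = -5*S²)
Q = -356264 (Q = -5*218² - 1*118644 = -5*47524 - 118644 = -237620 - 118644 = -356264)
Q - r = -356264 - I*√13830234/11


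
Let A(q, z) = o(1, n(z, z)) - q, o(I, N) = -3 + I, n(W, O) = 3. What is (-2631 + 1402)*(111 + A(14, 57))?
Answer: -116755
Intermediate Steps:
A(q, z) = -2 - q (A(q, z) = (-3 + 1) - q = -2 - q)
(-2631 + 1402)*(111 + A(14, 57)) = (-2631 + 1402)*(111 + (-2 - 1*14)) = -1229*(111 + (-2 - 14)) = -1229*(111 - 16) = -1229*95 = -116755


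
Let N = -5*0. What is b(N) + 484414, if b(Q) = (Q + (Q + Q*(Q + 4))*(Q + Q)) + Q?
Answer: 484414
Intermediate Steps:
N = 0
b(Q) = 2*Q + 2*Q*(Q + Q*(4 + Q)) (b(Q) = (Q + (Q + Q*(4 + Q))*(2*Q)) + Q = (Q + 2*Q*(Q + Q*(4 + Q))) + Q = 2*Q + 2*Q*(Q + Q*(4 + Q)))
b(N) + 484414 = 2*0*(1 + 0² + 5*0) + 484414 = 2*0*(1 + 0 + 0) + 484414 = 2*0*1 + 484414 = 0 + 484414 = 484414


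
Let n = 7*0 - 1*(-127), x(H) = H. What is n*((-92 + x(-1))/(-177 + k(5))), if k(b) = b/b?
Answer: 11811/176 ≈ 67.108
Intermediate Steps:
k(b) = 1
n = 127 (n = 0 + 127 = 127)
n*((-92 + x(-1))/(-177 + k(5))) = 127*((-92 - 1)/(-177 + 1)) = 127*(-93/(-176)) = 127*(-93*(-1/176)) = 127*(93/176) = 11811/176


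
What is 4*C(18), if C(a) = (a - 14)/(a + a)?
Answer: 4/9 ≈ 0.44444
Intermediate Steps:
C(a) = (-14 + a)/(2*a) (C(a) = (-14 + a)/((2*a)) = (-14 + a)*(1/(2*a)) = (-14 + a)/(2*a))
4*C(18) = 4*((½)*(-14 + 18)/18) = 4*((½)*(1/18)*4) = 4*(⅑) = 4/9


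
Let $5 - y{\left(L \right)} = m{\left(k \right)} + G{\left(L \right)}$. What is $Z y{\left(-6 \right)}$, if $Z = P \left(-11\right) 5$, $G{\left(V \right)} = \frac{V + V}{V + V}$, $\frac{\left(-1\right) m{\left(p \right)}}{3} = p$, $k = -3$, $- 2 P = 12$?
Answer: $-1650$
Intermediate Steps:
$P = -6$ ($P = \left(- \frac{1}{2}\right) 12 = -6$)
$m{\left(p \right)} = - 3 p$
$G{\left(V \right)} = 1$ ($G{\left(V \right)} = \frac{2 V}{2 V} = 2 V \frac{1}{2 V} = 1$)
$Z = 330$ ($Z = \left(-6\right) \left(-11\right) 5 = 66 \cdot 5 = 330$)
$y{\left(L \right)} = -5$ ($y{\left(L \right)} = 5 - \left(\left(-3\right) \left(-3\right) + 1\right) = 5 - \left(9 + 1\right) = 5 - 10 = -5$)
$Z y{\left(-6 \right)} = 330 \left(-5\right) = -1650$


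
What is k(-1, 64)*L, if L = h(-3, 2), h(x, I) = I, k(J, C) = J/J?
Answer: 2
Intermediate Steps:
k(J, C) = 1
L = 2
k(-1, 64)*L = 1*2 = 2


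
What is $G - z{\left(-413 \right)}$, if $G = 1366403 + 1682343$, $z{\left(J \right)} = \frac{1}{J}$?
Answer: $\frac{1259132099}{413} \approx 3.0487 \cdot 10^{6}$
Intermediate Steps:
$G = 3048746$
$G - z{\left(-413 \right)} = 3048746 - \frac{1}{-413} = 3048746 - - \frac{1}{413} = 3048746 + \frac{1}{413} = \frac{1259132099}{413}$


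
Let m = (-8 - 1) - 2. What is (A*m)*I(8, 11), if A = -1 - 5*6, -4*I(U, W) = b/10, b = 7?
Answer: -2387/40 ≈ -59.675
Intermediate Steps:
I(U, W) = -7/40 (I(U, W) = -7/(4*10) = -¼*7/10 = -7/40)
A = -31 (A = -1 - 1*30 = -1 - 30 = -31)
m = -11 (m = -9 - 2 = -11)
(A*m)*I(8, 11) = -31*(-11)*(-7/40) = 341*(-7/40) = -2387/40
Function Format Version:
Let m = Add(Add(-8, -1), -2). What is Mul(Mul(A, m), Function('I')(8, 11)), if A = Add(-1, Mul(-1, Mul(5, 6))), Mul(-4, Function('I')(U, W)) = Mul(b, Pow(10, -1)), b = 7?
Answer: Rational(-2387, 40) ≈ -59.675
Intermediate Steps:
Function('I')(U, W) = Rational(-7, 40) (Function('I')(U, W) = Mul(Rational(-1, 4), Mul(7, Pow(10, -1))) = Mul(Rational(-1, 4), Mul(7, Rational(1, 10))) = Mul(Rational(-1, 4), Rational(7, 10)) = Rational(-7, 40))
A = -31 (A = Add(-1, Mul(-1, 30)) = Add(-1, -30) = -31)
m = -11 (m = Add(-9, -2) = -11)
Mul(Mul(A, m), Function('I')(8, 11)) = Mul(Mul(-31, -11), Rational(-7, 40)) = Mul(341, Rational(-7, 40)) = Rational(-2387, 40)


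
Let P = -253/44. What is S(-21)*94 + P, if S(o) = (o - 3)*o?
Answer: 189481/4 ≈ 47370.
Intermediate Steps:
S(o) = o*(-3 + o) (S(o) = (-3 + o)*o = o*(-3 + o))
P = -23/4 (P = -253*1/44 = -23/4 ≈ -5.7500)
S(-21)*94 + P = -21*(-3 - 21)*94 - 23/4 = -21*(-24)*94 - 23/4 = 504*94 - 23/4 = 47376 - 23/4 = 189481/4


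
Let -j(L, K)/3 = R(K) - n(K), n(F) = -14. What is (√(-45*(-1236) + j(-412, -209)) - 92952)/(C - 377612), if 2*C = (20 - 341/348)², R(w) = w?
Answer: 22513718016/91416836135 - 726624*√6245/91416836135 ≈ 0.24565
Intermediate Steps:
C = 43811161/242208 (C = (20 - 341/348)²/2 = (6619/348)²/2 = (½)*(43811161/121104) = 43811161/242208 ≈ 180.88)
j(L, K) = -42 - 3*K (j(L, K) = -3*(K - 1*(-14)) = -3*(K + 14) = -3*(14 + K) = -42 - 3*K)
(√(-45*(-1236) + j(-412, -209)) - 92952)/(C - 377612) = (√(-45*(-1236) + (-42 - 3*(-209))) - 92952)/(43811161/242208 - 377612) = (√(55620 + (-42 + 627)) - 92952)/(-91416836135/242208) = (√(55620 + 585) - 92952)*(-242208/91416836135) = (√56205 - 92952)*(-242208/91416836135) = (3*√6245 - 92952)*(-242208/91416836135) = (-92952 + 3*√6245)*(-242208/91416836135) = 22513718016/91416836135 - 726624*√6245/91416836135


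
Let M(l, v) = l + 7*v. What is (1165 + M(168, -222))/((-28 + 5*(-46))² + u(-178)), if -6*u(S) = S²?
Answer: -663/183850 ≈ -0.0036062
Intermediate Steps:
u(S) = -S²/6
(1165 + M(168, -222))/((-28 + 5*(-46))² + u(-178)) = (1165 + (168 + 7*(-222)))/((-28 + 5*(-46))² - ⅙*(-178)²) = (1165 + (168 - 1554))/((-28 - 230)² - ⅙*31684) = (1165 - 1386)/((-258)² - 15842/3) = -221/(66564 - 15842/3) = -221/183850/3 = -221*3/183850 = -663/183850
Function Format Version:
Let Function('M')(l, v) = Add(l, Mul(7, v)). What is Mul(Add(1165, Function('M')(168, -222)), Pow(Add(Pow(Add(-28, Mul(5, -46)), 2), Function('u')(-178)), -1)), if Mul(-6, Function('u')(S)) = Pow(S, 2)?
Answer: Rational(-663, 183850) ≈ -0.0036062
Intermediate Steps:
Function('u')(S) = Mul(Rational(-1, 6), Pow(S, 2))
Mul(Add(1165, Function('M')(168, -222)), Pow(Add(Pow(Add(-28, Mul(5, -46)), 2), Function('u')(-178)), -1)) = Mul(Add(1165, Add(168, Mul(7, -222))), Pow(Add(Pow(Add(-28, Mul(5, -46)), 2), Mul(Rational(-1, 6), Pow(-178, 2))), -1)) = Mul(Add(1165, Add(168, -1554)), Pow(Add(Pow(Add(-28, -230), 2), Mul(Rational(-1, 6), 31684)), -1)) = Mul(Add(1165, -1386), Pow(Add(Pow(-258, 2), Rational(-15842, 3)), -1)) = Mul(-221, Pow(Add(66564, Rational(-15842, 3)), -1)) = Mul(-221, Pow(Rational(183850, 3), -1)) = Mul(-221, Rational(3, 183850)) = Rational(-663, 183850)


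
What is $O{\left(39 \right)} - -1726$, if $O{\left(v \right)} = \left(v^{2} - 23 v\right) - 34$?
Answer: $2316$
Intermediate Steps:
$O{\left(v \right)} = -34 + v^{2} - 23 v$
$O{\left(39 \right)} - -1726 = \left(-34 + 39^{2} - 897\right) - -1726 = \left(-34 + 1521 - 897\right) + 1726 = 590 + 1726 = 2316$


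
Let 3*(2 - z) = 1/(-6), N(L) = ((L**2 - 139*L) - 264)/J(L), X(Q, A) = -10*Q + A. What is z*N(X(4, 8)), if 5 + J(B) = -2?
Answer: -4588/3 ≈ -1529.3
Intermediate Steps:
J(B) = -7 (J(B) = -5 - 2 = -7)
X(Q, A) = A - 10*Q
N(L) = 264/7 - L**2/7 + 139*L/7 (N(L) = ((L**2 - 139*L) - 264)/(-7) = (-264 + L**2 - 139*L)*(-1/7) = 264/7 - L**2/7 + 139*L/7)
z = 37/18 (z = 2 - 1/3/(-6) = 2 - 1/3*(-1/6) = 2 + 1/18 = 37/18 ≈ 2.0556)
z*N(X(4, 8)) = 37*(264/7 - (8 - 10*4)**2/7 + 139*(8 - 10*4)/7)/18 = 37*(264/7 - (8 - 40)**2/7 + 139*(8 - 40)/7)/18 = 37*(264/7 - 1/7*(-32)**2 + (139/7)*(-32))/18 = 37*(264/7 - 1/7*1024 - 4448/7)/18 = 37*(264/7 - 1024/7 - 4448/7)/18 = (37/18)*(-744) = -4588/3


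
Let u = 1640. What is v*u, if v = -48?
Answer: -78720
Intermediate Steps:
v*u = -48*1640 = -78720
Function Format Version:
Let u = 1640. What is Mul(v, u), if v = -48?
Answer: -78720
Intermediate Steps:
Mul(v, u) = Mul(-48, 1640) = -78720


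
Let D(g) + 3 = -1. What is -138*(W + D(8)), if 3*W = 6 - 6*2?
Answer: 828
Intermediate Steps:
D(g) = -4 (D(g) = -3 - 1 = -4)
W = -2 (W = (6 - 6*2)/3 = (6 - 12)/3 = (1/3)*(-6) = -2)
-138*(W + D(8)) = -138*(-2 - 4) = -138*(-6) = 828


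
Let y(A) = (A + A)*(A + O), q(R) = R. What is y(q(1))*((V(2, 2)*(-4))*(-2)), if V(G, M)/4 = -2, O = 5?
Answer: -768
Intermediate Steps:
V(G, M) = -8 (V(G, M) = 4*(-2) = -8)
y(A) = 2*A*(5 + A) (y(A) = (A + A)*(A + 5) = (2*A)*(5 + A) = 2*A*(5 + A))
y(q(1))*((V(2, 2)*(-4))*(-2)) = (2*1*(5 + 1))*(-8*(-4)*(-2)) = (2*1*6)*(32*(-2)) = 12*(-64) = -768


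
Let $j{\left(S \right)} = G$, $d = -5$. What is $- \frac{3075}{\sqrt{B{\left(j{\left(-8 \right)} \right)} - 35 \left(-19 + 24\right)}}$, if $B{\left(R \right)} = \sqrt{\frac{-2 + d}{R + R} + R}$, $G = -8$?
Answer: $- \frac{6150}{\sqrt{-700 + 11 i}} \approx -1.8261 + 232.43 i$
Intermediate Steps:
$j{\left(S \right)} = -8$
$B{\left(R \right)} = \sqrt{R - \frac{7}{2 R}}$ ($B{\left(R \right)} = \sqrt{\frac{-2 - 5}{R + R} + R} = \sqrt{- \frac{7}{2 R} + R} = \sqrt{R - \frac{7}{2 R}}$)
$- \frac{3075}{\sqrt{B{\left(j{\left(-8 \right)} \right)} - 35 \left(-19 + 24\right)}} = - \frac{3075}{\sqrt{\frac{\sqrt{- \frac{14}{-8} + 4 \left(-8\right)}}{2} - 35 \left(-19 + 24\right)}} = - \frac{3075}{\sqrt{\frac{\sqrt{\left(-14\right) \left(- \frac{1}{8}\right) - 32}}{2} - 175}} = - \frac{3075}{\sqrt{\frac{\sqrt{\frac{7}{4} - 32}}{2} - 175}} = - \frac{3075}{\sqrt{\frac{\sqrt{- \frac{121}{4}}}{2} - 175}} = - \frac{3075}{\sqrt{\frac{\frac{11}{2} i}{2} - 175}} = - \frac{3075}{\sqrt{\frac{11 i}{4} - 175}} = - \frac{3075}{\sqrt{-175 + \frac{11 i}{4}}}$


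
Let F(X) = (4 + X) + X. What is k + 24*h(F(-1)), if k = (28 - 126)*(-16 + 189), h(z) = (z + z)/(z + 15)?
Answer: -288122/17 ≈ -16948.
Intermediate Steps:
F(X) = 4 + 2*X
h(z) = 2*z/(15 + z) (h(z) = (2*z)/(15 + z) = 2*z/(15 + z))
k = -16954 (k = -98*173 = -16954)
k + 24*h(F(-1)) = -16954 + 24*(2*(4 + 2*(-1))/(15 + (4 + 2*(-1)))) = -16954 + 24*(2*(4 - 2)/(15 + (4 - 2))) = -16954 + 24*(2*2/(15 + 2)) = -16954 + 24*(2*2/17) = -16954 + 24*(2*2*(1/17)) = -16954 + 24*(4/17) = -16954 + 96/17 = -288122/17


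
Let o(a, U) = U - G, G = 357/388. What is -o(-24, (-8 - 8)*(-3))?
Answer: -18267/388 ≈ -47.080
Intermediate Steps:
G = 357/388 (G = 357*(1/388) = 357/388 ≈ 0.92010)
o(a, U) = -357/388 + U (o(a, U) = U - 1*357/388 = U - 357/388 = -357/388 + U)
-o(-24, (-8 - 8)*(-3)) = -(-357/388 + (-8 - 8)*(-3)) = -(-357/388 - 16*(-3)) = -(-357/388 + 48) = -1*18267/388 = -18267/388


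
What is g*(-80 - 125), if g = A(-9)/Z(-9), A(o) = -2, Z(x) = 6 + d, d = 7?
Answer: 410/13 ≈ 31.538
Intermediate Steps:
Z(x) = 13 (Z(x) = 6 + 7 = 13)
g = -2/13 ≈ -0.15385
g*(-80 - 125) = -2*(-80 - 125)/13 = -2/13*(-205) = 410/13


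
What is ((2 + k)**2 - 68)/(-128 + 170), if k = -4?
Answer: -32/21 ≈ -1.5238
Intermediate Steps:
((2 + k)**2 - 68)/(-128 + 170) = ((2 - 4)**2 - 68)/(-128 + 170) = ((-2)**2 - 68)/42 = (4 - 68)*(1/42) = -64*1/42 = -32/21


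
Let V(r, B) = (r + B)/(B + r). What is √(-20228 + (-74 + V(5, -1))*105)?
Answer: I*√27893 ≈ 167.01*I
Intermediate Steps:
V(r, B) = 1 (V(r, B) = (B + r)/(B + r) = 1)
√(-20228 + (-74 + V(5, -1))*105) = √(-20228 + (-74 + 1)*105) = √(-20228 - 73*105) = √(-20228 - 7665) = √(-27893) = I*√27893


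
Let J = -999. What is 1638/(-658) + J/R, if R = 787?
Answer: -139032/36989 ≈ -3.7587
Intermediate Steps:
1638/(-658) + J/R = 1638/(-658) - 999/787 = 1638*(-1/658) - 999*1/787 = -117/47 - 999/787 = -139032/36989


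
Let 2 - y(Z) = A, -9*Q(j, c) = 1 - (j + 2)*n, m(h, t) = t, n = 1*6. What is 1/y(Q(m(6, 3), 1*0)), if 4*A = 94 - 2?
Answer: -1/21 ≈ -0.047619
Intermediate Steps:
n = 6
Q(j, c) = 11/9 + 2*j/3 (Q(j, c) = -(1 - (j + 2)*6)/9 = -(1 - (2 + j)*6)/9 = -(1 - (12 + 6*j))/9 = -(1 + (-12 - 6*j))/9 = -(-11 - 6*j)/9 = 11/9 + 2*j/3)
A = 23 (A = (94 - 2)/4 = (¼)*92 = 23)
y(Z) = -21 (y(Z) = 2 - 1*23 = 2 - 23 = -21)
1/y(Q(m(6, 3), 1*0)) = 1/(-21) = -1/21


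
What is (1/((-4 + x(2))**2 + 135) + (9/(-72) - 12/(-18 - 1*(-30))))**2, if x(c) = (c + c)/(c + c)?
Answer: 25921/20736 ≈ 1.2500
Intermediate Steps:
x(c) = 1 (x(c) = (2*c)/((2*c)) = (2*c)*(1/(2*c)) = 1)
(1/((-4 + x(2))**2 + 135) + (9/(-72) - 12/(-18 - 1*(-30))))**2 = (1/((-4 + 1)**2 + 135) + (9/(-72) - 12/(-18 - 1*(-30))))**2 = (1/((-3)**2 + 135) + (9*(-1/72) - 12/(-18 + 30)))**2 = (1/(9 + 135) + (-1/8 - 12/12))**2 = (1/144 + (-1/8 - 12*1/12))**2 = (1/144 + (-1/8 - 1))**2 = (1/144 - 9/8)**2 = (-161/144)**2 = 25921/20736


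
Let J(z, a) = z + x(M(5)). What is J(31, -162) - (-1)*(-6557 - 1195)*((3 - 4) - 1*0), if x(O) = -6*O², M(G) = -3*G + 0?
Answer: 6433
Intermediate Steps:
M(G) = -3*G
J(z, a) = -1350 + z (J(z, a) = z - 6*(-3*5)² = z - 6*(-15)² = z - 6*225 = z - 1350 = -1350 + z)
J(31, -162) - (-1)*(-6557 - 1195)*((3 - 4) - 1*0) = (-1350 + 31) - (-1)*(-6557 - 1195)*((3 - 4) - 1*0) = -1319 - (-1)*(-7752*(-1 + 0)) = -1319 - (-1)*(-7752*(-1)) = -1319 - (-1)*7752 = -1319 - 1*(-7752) = -1319 + 7752 = 6433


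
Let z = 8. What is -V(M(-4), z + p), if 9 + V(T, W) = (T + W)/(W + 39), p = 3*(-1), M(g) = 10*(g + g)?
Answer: 471/44 ≈ 10.705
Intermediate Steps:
M(g) = 20*g (M(g) = 10*(2*g) = 20*g)
p = -3
V(T, W) = -9 + (T + W)/(39 + W) (V(T, W) = -9 + (T + W)/(W + 39) = -9 + (T + W)/(39 + W))
-V(M(-4), z + p) = -(-351 + 20*(-4) - 8*(8 - 3))/(39 + (8 - 3)) = -(-351 - 80 - 8*5)/(39 + 5) = -(-351 - 80 - 40)/44 = -(-471)/44 = -1*(-471/44) = 471/44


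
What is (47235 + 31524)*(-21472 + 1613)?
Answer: -1564074981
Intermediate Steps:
(47235 + 31524)*(-21472 + 1613) = 78759*(-19859) = -1564074981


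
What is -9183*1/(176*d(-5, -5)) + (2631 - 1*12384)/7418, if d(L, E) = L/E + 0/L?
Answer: -34918011/652784 ≈ -53.491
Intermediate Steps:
d(L, E) = L/E (d(L, E) = L/E + 0 = L/E)
-9183*1/(176*d(-5, -5)) + (2631 - 1*12384)/7418 = -9183/((-5/(-5)*(-8))*(-22)) + (2631 - 1*12384)/7418 = -9183/((-5*(-⅕)*(-8))*(-22)) + (2631 - 12384)*(1/7418) = -9183/((1*(-8))*(-22)) - 9753*1/7418 = -9183/((-8*(-22))) - 9753/7418 = -9183/176 - 9753/7418 = -34918011/652784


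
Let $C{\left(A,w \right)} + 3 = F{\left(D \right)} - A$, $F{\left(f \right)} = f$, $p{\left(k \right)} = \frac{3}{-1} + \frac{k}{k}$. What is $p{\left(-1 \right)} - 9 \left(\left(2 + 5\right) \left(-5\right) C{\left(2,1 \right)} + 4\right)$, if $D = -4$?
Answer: $-2873$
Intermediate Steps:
$p{\left(k \right)} = -2$ ($p{\left(k \right)} = 3 \left(-1\right) + 1 = -3 + 1 = -2$)
$C{\left(A,w \right)} = -7 - A$ ($C{\left(A,w \right)} = -3 - \left(4 + A\right) = -7 - A$)
$p{\left(-1 \right)} - 9 \left(\left(2 + 5\right) \left(-5\right) C{\left(2,1 \right)} + 4\right) = -2 - 9 \left(\left(2 + 5\right) \left(-5\right) \left(-7 - 2\right) + 4\right) = -2 - 9 \left(7 \left(-5\right) \left(-7 - 2\right) + 4\right) = -2 - 9 \left(\left(-35\right) \left(-9\right) + 4\right) = -2 - 9 \left(315 + 4\right) = -2 - 2871 = -2873$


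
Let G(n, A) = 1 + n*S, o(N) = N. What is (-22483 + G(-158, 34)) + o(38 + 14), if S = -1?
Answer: -22272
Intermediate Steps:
G(n, A) = 1 - n (G(n, A) = 1 + n*(-1) = 1 - n)
(-22483 + G(-158, 34)) + o(38 + 14) = (-22483 + (1 - 1*(-158))) + (38 + 14) = (-22483 + (1 + 158)) + 52 = (-22483 + 159) + 52 = -22324 + 52 = -22272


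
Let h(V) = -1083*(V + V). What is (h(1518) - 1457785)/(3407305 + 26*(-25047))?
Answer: -4745773/2756083 ≈ -1.7219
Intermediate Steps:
h(V) = -2166*V
(h(1518) - 1457785)/(3407305 + 26*(-25047)) = (-2166*1518 - 1457785)/(3407305 + 26*(-25047)) = (-3287988 - 1457785)/(3407305 - 651222) = -4745773/2756083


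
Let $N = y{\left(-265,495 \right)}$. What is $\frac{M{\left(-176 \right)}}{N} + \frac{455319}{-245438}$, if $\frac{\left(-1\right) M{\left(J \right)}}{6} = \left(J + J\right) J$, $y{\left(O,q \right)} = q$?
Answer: $- \frac{2771443417}{3681570} \approx -752.79$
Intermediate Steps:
$N = 495$
$M{\left(J \right)} = - 12 J^{2}$ ($M{\left(J \right)} = - 6 \left(J + J\right) J = - 6 \cdot 2 J J = - 6 \cdot 2 J^{2} = - 12 J^{2}$)
$\frac{M{\left(-176 \right)}}{N} + \frac{455319}{-245438} = \frac{\left(-12\right) \left(-176\right)^{2}}{495} + \frac{455319}{-245438} = \left(-12\right) 30976 \cdot \frac{1}{495} + 455319 \left(- \frac{1}{245438}\right) = \left(-371712\right) \frac{1}{495} - \frac{455319}{245438} = - \frac{11264}{15} - \frac{455319}{245438} = - \frac{2771443417}{3681570}$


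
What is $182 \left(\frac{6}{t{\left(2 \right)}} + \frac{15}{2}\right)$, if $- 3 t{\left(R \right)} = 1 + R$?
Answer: $273$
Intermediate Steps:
$t{\left(R \right)} = - \frac{1}{3} - \frac{R}{3}$ ($t{\left(R \right)} = - \frac{1 + R}{3} = - \frac{1}{3} - \frac{R}{3}$)
$182 \left(\frac{6}{t{\left(2 \right)}} + \frac{15}{2}\right) = 182 \left(\frac{6}{- \frac{1}{3} - \frac{2}{3}} + \frac{15}{2}\right) = 182 \left(\frac{6}{- \frac{1}{3} - \frac{2}{3}} + 15 \cdot \frac{1}{2}\right) = 182 \left(\frac{6}{-1} + \frac{15}{2}\right) = 182 \left(6 \left(-1\right) + \frac{15}{2}\right) = 182 \left(-6 + \frac{15}{2}\right) = 182 \cdot \frac{3}{2} = 273$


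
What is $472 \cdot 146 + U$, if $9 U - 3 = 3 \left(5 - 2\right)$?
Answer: $\frac{206740}{3} \approx 68913.0$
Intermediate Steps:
$U = \frac{4}{3}$ ($U = \frac{1}{3} + \frac{3 \left(5 - 2\right)}{9} = \frac{1}{3} + \frac{3 \cdot 3}{9} = \frac{1}{3} + \frac{1}{9} \cdot 9 = \frac{1}{3} + 1 = \frac{4}{3} \approx 1.3333$)
$472 \cdot 146 + U = 472 \cdot 146 + \frac{4}{3} = 68912 + \frac{4}{3} = \frac{206740}{3}$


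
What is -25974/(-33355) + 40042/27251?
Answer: 41702416/18550145 ≈ 2.2481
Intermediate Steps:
-25974/(-33355) + 40042/27251 = -25974*(-1/33355) + 40042*(1/27251) = 25974/33355 + 40042/27251 = 41702416/18550145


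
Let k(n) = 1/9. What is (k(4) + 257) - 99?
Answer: 1423/9 ≈ 158.11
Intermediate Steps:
k(n) = 1/9
(k(4) + 257) - 99 = (1/9 + 257) - 99 = 2314/9 - 99 = 1423/9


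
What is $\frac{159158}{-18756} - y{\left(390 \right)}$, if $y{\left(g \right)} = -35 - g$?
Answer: $\frac{3906071}{9378} \approx 416.51$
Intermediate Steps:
$\frac{159158}{-18756} - y{\left(390 \right)} = \frac{159158}{-18756} - \left(-35 - 390\right) = 159158 \left(- \frac{1}{18756}\right) - \left(-35 - 390\right) = - \frac{79579}{9378} - -425 = - \frac{79579}{9378} + 425 = \frac{3906071}{9378}$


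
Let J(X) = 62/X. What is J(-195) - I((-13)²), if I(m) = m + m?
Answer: -65972/195 ≈ -338.32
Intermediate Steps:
I(m) = 2*m
J(-195) - I((-13)²) = 62/(-195) - 2*(-13)² = 62*(-1/195) - 2*169 = -62/195 - 1*338 = -62/195 - 338 = -65972/195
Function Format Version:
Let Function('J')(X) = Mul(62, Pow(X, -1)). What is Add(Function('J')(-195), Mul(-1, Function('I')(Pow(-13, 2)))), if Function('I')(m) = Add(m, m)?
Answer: Rational(-65972, 195) ≈ -338.32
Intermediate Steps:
Function('I')(m) = Mul(2, m)
Add(Function('J')(-195), Mul(-1, Function('I')(Pow(-13, 2)))) = Add(Mul(62, Pow(-195, -1)), Mul(-1, Mul(2, Pow(-13, 2)))) = Add(Mul(62, Rational(-1, 195)), Mul(-1, Mul(2, 169))) = Add(Rational(-62, 195), Mul(-1, 338)) = Add(Rational(-62, 195), -338) = Rational(-65972, 195)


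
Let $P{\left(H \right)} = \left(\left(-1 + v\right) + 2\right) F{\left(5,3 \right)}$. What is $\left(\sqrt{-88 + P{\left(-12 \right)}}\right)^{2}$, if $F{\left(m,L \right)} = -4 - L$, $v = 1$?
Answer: $-102$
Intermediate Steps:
$P{\left(H \right)} = -14$ ($P{\left(H \right)} = \left(\left(-1 + 1\right) + 2\right) \left(-4 - 3\right) = \left(0 + 2\right) \left(-4 - 3\right) = 2 \left(-7\right) = -14$)
$\left(\sqrt{-88 + P{\left(-12 \right)}}\right)^{2} = \left(\sqrt{-88 - 14}\right)^{2} = \left(\sqrt{-102}\right)^{2} = \left(i \sqrt{102}\right)^{2} = -102$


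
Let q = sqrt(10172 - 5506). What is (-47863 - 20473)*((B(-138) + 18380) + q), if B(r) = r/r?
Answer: -1256084016 - 68336*sqrt(4666) ≈ -1.2608e+9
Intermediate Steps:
B(r) = 1
q = sqrt(4666) ≈ 68.308
(-47863 - 20473)*((B(-138) + 18380) + q) = (-47863 - 20473)*((1 + 18380) + sqrt(4666)) = -68336*(18381 + sqrt(4666)) = -1256084016 - 68336*sqrt(4666)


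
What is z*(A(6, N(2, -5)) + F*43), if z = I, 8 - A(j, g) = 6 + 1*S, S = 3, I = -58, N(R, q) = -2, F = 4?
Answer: -9918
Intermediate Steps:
A(j, g) = -1 (A(j, g) = 8 - (6 + 1*3) = 8 - (6 + 3) = 8 - 1*9 = 8 - 9 = -1)
z = -58
z*(A(6, N(2, -5)) + F*43) = -58*(-1 + 4*43) = -58*(-1 + 172) = -58*171 = -9918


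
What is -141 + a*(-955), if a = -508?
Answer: 484999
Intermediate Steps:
-141 + a*(-955) = -141 - 508*(-955) = -141 + 485140 = 484999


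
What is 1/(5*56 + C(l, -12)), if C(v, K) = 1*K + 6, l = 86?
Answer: 1/274 ≈ 0.0036496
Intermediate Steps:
C(v, K) = 6 + K (C(v, K) = K + 6 = 6 + K)
1/(5*56 + C(l, -12)) = 1/(5*56 + (6 - 12)) = 1/(280 - 6) = 1/274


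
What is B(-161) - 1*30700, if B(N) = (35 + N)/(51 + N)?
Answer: -1688437/55 ≈ -30699.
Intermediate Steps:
B(N) = (35 + N)/(51 + N)
B(-161) - 1*30700 = (35 - 161)/(51 - 161) - 1*30700 = -126/(-110) - 30700 = -1/110*(-126) - 30700 = 63/55 - 30700 = -1688437/55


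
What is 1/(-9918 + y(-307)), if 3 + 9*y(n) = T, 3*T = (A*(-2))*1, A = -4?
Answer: -27/267787 ≈ -0.00010083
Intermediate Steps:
T = 8/3 (T = (-4*(-2)*1)/3 = (8*1)/3 = (⅓)*8 = 8/3 ≈ 2.6667)
y(n) = -1/27 (y(n) = -⅓ + (⅑)*(8/3) = -⅓ + 8/27 = -1/27)
1/(-9918 + y(-307)) = 1/(-9918 - 1/27) = 1/(-267787/27) = -27/267787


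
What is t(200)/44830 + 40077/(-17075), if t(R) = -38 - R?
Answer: -180071576/76547225 ≈ -2.3524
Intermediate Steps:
t(200)/44830 + 40077/(-17075) = (-38 - 1*200)/44830 + 40077/(-17075) = (-38 - 200)*(1/44830) + 40077*(-1/17075) = -238*1/44830 - 40077/17075 = -119/22415 - 40077/17075 = -180071576/76547225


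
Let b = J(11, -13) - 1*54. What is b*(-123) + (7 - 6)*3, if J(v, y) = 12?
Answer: 5169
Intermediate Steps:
b = -42 (b = 12 - 1*54 = 12 - 54 = -42)
b*(-123) + (7 - 6)*3 = -42*(-123) + (7 - 6)*3 = 5166 + 1*3 = 5166 + 3 = 5169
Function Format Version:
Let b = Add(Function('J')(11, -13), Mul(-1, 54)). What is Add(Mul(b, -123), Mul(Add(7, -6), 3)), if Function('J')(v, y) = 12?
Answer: 5169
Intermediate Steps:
b = -42 (b = Add(12, Mul(-1, 54)) = Add(12, -54) = -42)
Add(Mul(b, -123), Mul(Add(7, -6), 3)) = Add(Mul(-42, -123), Mul(Add(7, -6), 3)) = Add(5166, Mul(1, 3)) = Add(5166, 3) = 5169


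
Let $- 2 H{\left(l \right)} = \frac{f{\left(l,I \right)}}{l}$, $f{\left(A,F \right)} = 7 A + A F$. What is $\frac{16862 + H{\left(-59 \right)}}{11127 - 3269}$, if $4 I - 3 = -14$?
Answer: $\frac{134879}{62864} \approx 2.1456$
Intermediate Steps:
$I = - \frac{11}{4}$ ($I = \frac{3}{4} + \frac{1}{4} \left(-14\right) = \frac{3}{4} - \frac{7}{2} = - \frac{11}{4} \approx -2.75$)
$H{\left(l \right)} = - \frac{17}{8}$ ($H{\left(l \right)} = - \frac{l \left(7 - \frac{11}{4}\right) \frac{1}{l}}{2} = - \frac{l \frac{17}{4} \frac{1}{l}}{2} = - \frac{\frac{17 l}{4} \frac{1}{l}}{2} = \left(- \frac{1}{2}\right) \frac{17}{4} = - \frac{17}{8}$)
$\frac{16862 + H{\left(-59 \right)}}{11127 - 3269} = \frac{16862 - \frac{17}{8}}{11127 - 3269} = \frac{134879}{8 \cdot 7858} = \frac{134879}{8} \cdot \frac{1}{7858} = \frac{134879}{62864}$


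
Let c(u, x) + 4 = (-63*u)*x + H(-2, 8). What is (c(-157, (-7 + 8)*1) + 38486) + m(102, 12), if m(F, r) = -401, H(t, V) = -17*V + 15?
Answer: 47851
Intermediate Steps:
H(t, V) = 15 - 17*V
c(u, x) = -125 - 63*u*x (c(u, x) = -4 + ((-63*u)*x + (15 - 17*8)) = -4 + (-63*u*x + (15 - 136)) = -4 + (-63*u*x - 121) = -4 + (-121 - 63*u*x) = -125 - 63*u*x)
(c(-157, (-7 + 8)*1) + 38486) + m(102, 12) = ((-125 - 63*(-157)*(-7 + 8)*1) + 38486) - 401 = ((-125 - 63*(-157)*1*1) + 38486) - 401 = ((-125 - 63*(-157)*1) + 38486) - 401 = ((-125 + 9891) + 38486) - 401 = (9766 + 38486) - 401 = 48252 - 401 = 47851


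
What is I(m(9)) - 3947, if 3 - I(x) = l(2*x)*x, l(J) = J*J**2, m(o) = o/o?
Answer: -3952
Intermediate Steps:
m(o) = 1
l(J) = J**3
I(x) = 3 - 8*x**4 (I(x) = 3 - (2*x)**3*x = 3 - 8*x**3*x = 3 - 8*x**4)
I(m(9)) - 3947 = (3 - 8*1**4) - 3947 = (3 - 8*1) - 3947 = (3 - 8) - 3947 = -5 - 3947 = -3952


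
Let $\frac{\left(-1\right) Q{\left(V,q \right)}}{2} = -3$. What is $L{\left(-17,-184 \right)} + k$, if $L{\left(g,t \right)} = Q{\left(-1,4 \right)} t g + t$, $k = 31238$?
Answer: $49822$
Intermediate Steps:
$Q{\left(V,q \right)} = 6$ ($Q{\left(V,q \right)} = \left(-2\right) \left(-3\right) = 6$)
$L{\left(g,t \right)} = t + 6 g t$ ($L{\left(g,t \right)} = 6 t g + t = 6 g t + t = t + 6 g t$)
$L{\left(-17,-184 \right)} + k = - 184 \left(1 + 6 \left(-17\right)\right) + 31238 = - 184 \left(1 - 102\right) + 31238 = \left(-184\right) \left(-101\right) + 31238 = 18584 + 31238 = 49822$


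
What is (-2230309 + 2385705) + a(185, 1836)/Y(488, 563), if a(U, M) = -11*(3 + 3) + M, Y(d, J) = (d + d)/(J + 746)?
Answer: 76991713/488 ≈ 1.5777e+5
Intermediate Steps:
Y(d, J) = 2*d/(746 + J) (Y(d, J) = (2*d)/(746 + J) = 2*d/(746 + J))
a(U, M) = -66 + M (a(U, M) = -11*6 + M = -66 + M)
(-2230309 + 2385705) + a(185, 1836)/Y(488, 563) = (-2230309 + 2385705) + (-66 + 1836)/((2*488/(746 + 563))) = 155396 + 1770/((2*488/1309)) = 155396 + 1770/((2*488*(1/1309))) = 155396 + 1770/(976/1309) = 155396 + 1770*(1309/976) = 155396 + 1158465/488 = 76991713/488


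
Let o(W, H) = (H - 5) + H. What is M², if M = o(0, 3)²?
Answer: 1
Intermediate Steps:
o(W, H) = -5 + 2*H (o(W, H) = (-5 + H) + H = -5 + 2*H)
M = 1 (M = (-5 + 2*3)² = (-5 + 6)² = 1² = 1)
M² = 1² = 1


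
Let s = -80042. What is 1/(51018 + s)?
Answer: -1/29024 ≈ -3.4454e-5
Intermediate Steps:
1/(51018 + s) = 1/(51018 - 80042) = 1/(-29024) = -1/29024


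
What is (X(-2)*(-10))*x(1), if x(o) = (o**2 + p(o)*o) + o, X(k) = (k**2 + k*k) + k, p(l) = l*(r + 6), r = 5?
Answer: -780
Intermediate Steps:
p(l) = 11*l (p(l) = l*(5 + 6) = l*11 = 11*l)
X(k) = k + 2*k**2 (X(k) = (k**2 + k**2) + k = 2*k**2 + k = k + 2*k**2)
x(o) = o + 12*o**2 (x(o) = (o**2 + (11*o)*o) + o = (o**2 + 11*o**2) + o = 12*o**2 + o = o + 12*o**2)
(X(-2)*(-10))*x(1) = (-2*(1 + 2*(-2))*(-10))*(1*(1 + 12*1)) = (-2*(1 - 4)*(-10))*(1*(1 + 12)) = (-2*(-3)*(-10))*(1*13) = (6*(-10))*13 = -60*13 = -780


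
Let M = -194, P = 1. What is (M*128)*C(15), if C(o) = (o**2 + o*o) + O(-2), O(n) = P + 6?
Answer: -11348224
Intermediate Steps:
O(n) = 7 (O(n) = 1 + 6 = 7)
C(o) = 7 + 2*o**2 (C(o) = (o**2 + o*o) + 7 = (o**2 + o**2) + 7 = 2*o**2 + 7 = 7 + 2*o**2)
(M*128)*C(15) = (-194*128)*(7 + 2*15**2) = -24832*(7 + 2*225) = -24832*(7 + 450) = -24832*457 = -11348224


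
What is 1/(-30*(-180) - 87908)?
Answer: -1/82508 ≈ -1.2120e-5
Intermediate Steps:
1/(-30*(-180) - 87908) = 1/(5400 - 87908) = 1/(-82508) = -1/82508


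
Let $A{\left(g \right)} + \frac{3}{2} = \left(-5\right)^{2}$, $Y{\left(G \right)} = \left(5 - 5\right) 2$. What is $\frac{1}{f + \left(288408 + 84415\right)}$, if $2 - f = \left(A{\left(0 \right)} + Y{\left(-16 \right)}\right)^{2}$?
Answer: $\frac{4}{1489091} \approx 2.6862 \cdot 10^{-6}$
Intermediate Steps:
$Y{\left(G \right)} = 0$ ($Y{\left(G \right)} = 0 \cdot 2 = 0$)
$A{\left(g \right)} = \frac{47}{2}$ ($A{\left(g \right)} = - \frac{3}{2} + \left(-5\right)^{2} = - \frac{3}{2} + 25 = \frac{47}{2}$)
$f = - \frac{2201}{4}$ ($f = 2 - \left(\frac{47}{2} + 0\right)^{2} = 2 - \left(\frac{47}{2}\right)^{2} = 2 - \frac{2209}{4} = - \frac{2201}{4} \approx -550.25$)
$\frac{1}{f + \left(288408 + 84415\right)} = \frac{1}{- \frac{2201}{4} + \left(288408 + 84415\right)} = \frac{1}{- \frac{2201}{4} + 372823} = \frac{1}{\frac{1489091}{4}} = \frac{4}{1489091}$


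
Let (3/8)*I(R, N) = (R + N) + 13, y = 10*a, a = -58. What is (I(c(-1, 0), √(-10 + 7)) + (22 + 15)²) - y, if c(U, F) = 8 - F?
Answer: 2005 + 8*I*√3/3 ≈ 2005.0 + 4.6188*I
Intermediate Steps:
y = -580 (y = 10*(-58) = -580)
I(R, N) = 104/3 + 8*N/3 + 8*R/3 (I(R, N) = 8*((R + N) + 13)/3 = 8*((N + R) + 13)/3 = 8*(13 + N + R)/3 = 104/3 + 8*N/3 + 8*R/3)
(I(c(-1, 0), √(-10 + 7)) + (22 + 15)²) - y = ((104/3 + 8*√(-10 + 7)/3 + 8*(8 - 1*0)/3) + (22 + 15)²) - 1*(-580) = ((104/3 + 8*√(-3)/3 + 8*(8 + 0)/3) + 37²) + 580 = ((104/3 + 8*(I*√3)/3 + (8/3)*8) + 1369) + 580 = ((104/3 + 8*I*√3/3 + 64/3) + 1369) + 580 = ((56 + 8*I*√3/3) + 1369) + 580 = (1425 + 8*I*√3/3) + 580 = 2005 + 8*I*√3/3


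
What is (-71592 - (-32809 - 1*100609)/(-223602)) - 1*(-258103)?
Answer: 20852049602/111801 ≈ 1.8651e+5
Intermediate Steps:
(-71592 - (-32809 - 1*100609)/(-223602)) - 1*(-258103) = (-71592 - (-32809 - 100609)*(-1)/223602) + 258103 = (-71592 - (-133418)*(-1)/223602) + 258103 = (-71592 - 1*66709/111801) + 258103 = (-71592 - 66709/111801) + 258103 = -8004123901/111801 + 258103 = 20852049602/111801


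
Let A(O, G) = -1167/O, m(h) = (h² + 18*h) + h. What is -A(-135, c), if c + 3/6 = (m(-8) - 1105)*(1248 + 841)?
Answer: -389/45 ≈ -8.6444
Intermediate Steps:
m(h) = h² + 19*h
c = -4984355/2 (c = -½ + (-8*(19 - 8) - 1105)*(1248 + 841) = -½ + (-8*11 - 1105)*2089 = -½ + (-88 - 1105)*2089 = -½ - 1193*2089 = -½ - 2492177 = -4984355/2 ≈ -2.4922e+6)
-A(-135, c) = -(-1167)/(-135) = -(-1167)*(-1)/135 = -1*389/45 = -389/45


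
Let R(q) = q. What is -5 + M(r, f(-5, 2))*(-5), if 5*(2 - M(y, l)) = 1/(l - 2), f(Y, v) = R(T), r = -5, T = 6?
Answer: -59/4 ≈ -14.750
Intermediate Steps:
f(Y, v) = 6
M(y, l) = 2 - 1/(5*(-2 + l)) (M(y, l) = 2 - 1/(5*(l - 2)) = 2 - 1/(5*(-2 + l)))
-5 + M(r, f(-5, 2))*(-5) = -5 + ((-21 + 10*6)/(5*(-2 + 6)))*(-5) = -5 + ((⅕)*(-21 + 60)/4)*(-5) = -5 + ((⅕)*(¼)*39)*(-5) = -5 + (39/20)*(-5) = -5 - 39/4 = -59/4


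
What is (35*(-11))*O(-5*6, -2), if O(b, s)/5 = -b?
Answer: -57750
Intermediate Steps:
O(b, s) = -5*b (O(b, s) = 5*(-b) = -5*b)
(35*(-11))*O(-5*6, -2) = (35*(-11))*(-(-25)*6) = -(-1925)*(-30) = -385*150 = -57750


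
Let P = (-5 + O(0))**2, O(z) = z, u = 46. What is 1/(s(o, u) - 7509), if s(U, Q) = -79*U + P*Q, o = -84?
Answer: 1/277 ≈ 0.0036101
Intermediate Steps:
P = 25 (P = (-5 + 0)**2 = (-5)**2 = 25)
s(U, Q) = -79*U + 25*Q
1/(s(o, u) - 7509) = 1/((-79*(-84) + 25*46) - 7509) = 1/((6636 + 1150) - 7509) = 1/(7786 - 7509) = 1/277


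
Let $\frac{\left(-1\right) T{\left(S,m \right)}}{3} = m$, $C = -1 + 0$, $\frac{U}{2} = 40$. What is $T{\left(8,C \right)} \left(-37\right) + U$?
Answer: $-31$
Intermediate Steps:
$U = 80$ ($U = 2 \cdot 40 = 80$)
$C = -1$
$T{\left(S,m \right)} = - 3 m$
$T{\left(8,C \right)} \left(-37\right) + U = \left(-3\right) \left(-1\right) \left(-37\right) + 80 = 3 \left(-37\right) + 80 = -111 + 80 = -31$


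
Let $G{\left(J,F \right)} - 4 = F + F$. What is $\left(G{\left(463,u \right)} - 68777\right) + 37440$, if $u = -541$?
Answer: $-32415$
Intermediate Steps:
$G{\left(J,F \right)} = 4 + 2 F$ ($G{\left(J,F \right)} = 4 + \left(F + F\right) = 4 + 2 F$)
$\left(G{\left(463,u \right)} - 68777\right) + 37440 = \left(\left(4 + 2 \left(-541\right)\right) - 68777\right) + 37440 = \left(\left(4 - 1082\right) - 68777\right) + 37440 = \left(-1078 - 68777\right) + 37440 = -69855 + 37440 = -32415$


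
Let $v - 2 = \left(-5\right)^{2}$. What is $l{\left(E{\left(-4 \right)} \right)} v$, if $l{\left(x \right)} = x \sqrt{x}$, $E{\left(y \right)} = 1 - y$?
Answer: $135 \sqrt{5} \approx 301.87$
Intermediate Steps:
$l{\left(x \right)} = x^{\frac{3}{2}}$
$v = 27$ ($v = 2 + \left(-5\right)^{2} = 2 + 25 = 27$)
$l{\left(E{\left(-4 \right)} \right)} v = \left(1 - -4\right)^{\frac{3}{2}} \cdot 27 = \left(1 + 4\right)^{\frac{3}{2}} \cdot 27 = 5^{\frac{3}{2}} \cdot 27 = 5 \sqrt{5} \cdot 27 = 135 \sqrt{5}$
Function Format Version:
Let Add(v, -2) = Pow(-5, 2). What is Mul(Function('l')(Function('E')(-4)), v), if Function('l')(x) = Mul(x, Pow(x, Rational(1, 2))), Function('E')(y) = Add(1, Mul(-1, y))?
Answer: Mul(135, Pow(5, Rational(1, 2))) ≈ 301.87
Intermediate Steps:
Function('l')(x) = Pow(x, Rational(3, 2))
v = 27 (v = Add(2, Pow(-5, 2)) = Add(2, 25) = 27)
Mul(Function('l')(Function('E')(-4)), v) = Mul(Pow(Add(1, Mul(-1, -4)), Rational(3, 2)), 27) = Mul(Pow(Add(1, 4), Rational(3, 2)), 27) = Mul(Pow(5, Rational(3, 2)), 27) = Mul(Mul(5, Pow(5, Rational(1, 2))), 27) = Mul(135, Pow(5, Rational(1, 2)))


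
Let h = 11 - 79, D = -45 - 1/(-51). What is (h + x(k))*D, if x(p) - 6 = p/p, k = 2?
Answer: 139934/51 ≈ 2743.8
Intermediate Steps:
D = -2294/51 (D = -45 - 1*(-1/51) = -45 + 1/51 = -2294/51 ≈ -44.980)
x(p) = 7 (x(p) = 6 + p/p = 6 + 1 = 7)
h = -68
(h + x(k))*D = (-68 + 7)*(-2294/51) = -61*(-2294/51) = 139934/51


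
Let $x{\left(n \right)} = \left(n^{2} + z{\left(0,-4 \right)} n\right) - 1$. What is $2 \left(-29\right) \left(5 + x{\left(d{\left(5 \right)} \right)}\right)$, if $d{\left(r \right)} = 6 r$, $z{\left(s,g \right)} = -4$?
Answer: $-45472$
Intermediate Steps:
$x{\left(n \right)} = -1 + n^{2} - 4 n$ ($x{\left(n \right)} = \left(n^{2} - 4 n\right) - 1 = -1 + n^{2} - 4 n$)
$2 \left(-29\right) \left(5 + x{\left(d{\left(5 \right)} \right)}\right) = 2 \left(-29\right) \left(5 - \left(1 - 900 + 4 \cdot 6 \cdot 5\right)\right) = - 58 \left(5 - \left(121 - 900\right)\right) = - 58 \left(5 - -779\right) = - 58 \left(5 + 779\right) = \left(-58\right) 784 = -45472$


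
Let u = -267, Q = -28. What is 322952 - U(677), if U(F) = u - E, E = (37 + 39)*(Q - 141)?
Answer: 310375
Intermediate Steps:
E = -12844 (E = (37 + 39)*(-28 - 141) = 76*(-169) = -12844)
U(F) = 12577 (U(F) = -267 - 1*(-12844) = -267 + 12844 = 12577)
322952 - U(677) = 322952 - 1*12577 = 322952 - 12577 = 310375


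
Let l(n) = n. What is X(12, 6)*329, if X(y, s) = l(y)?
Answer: 3948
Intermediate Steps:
X(y, s) = y
X(12, 6)*329 = 12*329 = 3948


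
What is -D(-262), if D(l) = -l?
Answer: -262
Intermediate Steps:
-D(-262) = -(-1)*(-262) = -1*262 = -262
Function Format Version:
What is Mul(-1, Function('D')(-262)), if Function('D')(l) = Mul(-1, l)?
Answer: -262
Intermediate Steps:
Mul(-1, Function('D')(-262)) = Mul(-1, Mul(-1, -262)) = Mul(-1, 262) = -262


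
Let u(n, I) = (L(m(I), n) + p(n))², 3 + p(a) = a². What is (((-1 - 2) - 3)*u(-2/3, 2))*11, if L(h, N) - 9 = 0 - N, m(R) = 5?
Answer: -90112/27 ≈ -3337.5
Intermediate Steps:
L(h, N) = 9 - N (L(h, N) = 9 + (0 - N) = 9 - N)
p(a) = -3 + a²
u(n, I) = (6 + n² - n)² (u(n, I) = ((9 - n) + (-3 + n²))² = (6 + n² - n)²)
(((-1 - 2) - 3)*u(-2/3, 2))*11 = (((-1 - 2) - 3)*(6 + (-2/3)² - (-2)/3)²)*11 = ((-3 - 3)*(6 + (-2*⅓)² - (-2)/3)²)*11 = -6*(6 + (-⅔)² - 1*(-⅔))²*11 = -6*(6 + 4/9 + ⅔)²*11 = -6*(64/9)²*11 = -6*4096/81*11 = -8192/27*11 = -90112/27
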